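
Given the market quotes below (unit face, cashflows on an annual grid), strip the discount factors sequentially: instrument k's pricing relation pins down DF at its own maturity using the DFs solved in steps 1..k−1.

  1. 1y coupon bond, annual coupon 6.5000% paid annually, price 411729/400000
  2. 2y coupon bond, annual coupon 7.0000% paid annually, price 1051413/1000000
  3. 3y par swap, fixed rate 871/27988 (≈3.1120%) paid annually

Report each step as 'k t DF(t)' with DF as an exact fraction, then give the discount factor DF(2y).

step 1 [1y] bond c/1=13/200: DF=(411729/400000 − 13/200·(0))/(1+13/200) = 1933/2000 ≈ 0.966500
step 2 [2y] bond c/1=7/100: DF=(1051413/1000000 − 7/100·(0.966500))/(1+7/100) = 4597/5000 ≈ 0.919400
step 3 [3y] swap r/1=871/27988: DF=(1 − 871/27988·(0.966500+0.919400))/(1+871/27988) = 9129/10000 ≈ 0.912900

1 1 1933/2000
2 2 4597/5000
3 3 9129/10000
DF(2y) = 4597/5000 ≈ 0.919400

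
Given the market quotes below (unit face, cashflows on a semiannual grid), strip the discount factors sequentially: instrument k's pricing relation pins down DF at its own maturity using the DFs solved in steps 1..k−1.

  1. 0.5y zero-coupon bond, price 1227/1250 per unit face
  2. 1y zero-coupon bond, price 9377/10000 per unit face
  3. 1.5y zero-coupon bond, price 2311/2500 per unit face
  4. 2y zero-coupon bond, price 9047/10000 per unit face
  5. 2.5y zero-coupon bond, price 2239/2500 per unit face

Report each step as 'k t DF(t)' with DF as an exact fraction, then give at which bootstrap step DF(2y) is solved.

step 1 [0.5y] zero: DF = P = 1227/1250 ≈ 0.981600
step 2 [1y] zero: DF = P = 9377/10000 ≈ 0.937700
step 3 [1.5y] zero: DF = P = 2311/2500 ≈ 0.924400
step 4 [2y] zero: DF = P = 9047/10000 ≈ 0.904700
step 5 [2.5y] zero: DF = P = 2239/2500 ≈ 0.895600

1 1/2 1227/1250
2 1 9377/10000
3 3/2 2311/2500
4 2 9047/10000
5 5/2 2239/2500
DF(2y) is solved at step 4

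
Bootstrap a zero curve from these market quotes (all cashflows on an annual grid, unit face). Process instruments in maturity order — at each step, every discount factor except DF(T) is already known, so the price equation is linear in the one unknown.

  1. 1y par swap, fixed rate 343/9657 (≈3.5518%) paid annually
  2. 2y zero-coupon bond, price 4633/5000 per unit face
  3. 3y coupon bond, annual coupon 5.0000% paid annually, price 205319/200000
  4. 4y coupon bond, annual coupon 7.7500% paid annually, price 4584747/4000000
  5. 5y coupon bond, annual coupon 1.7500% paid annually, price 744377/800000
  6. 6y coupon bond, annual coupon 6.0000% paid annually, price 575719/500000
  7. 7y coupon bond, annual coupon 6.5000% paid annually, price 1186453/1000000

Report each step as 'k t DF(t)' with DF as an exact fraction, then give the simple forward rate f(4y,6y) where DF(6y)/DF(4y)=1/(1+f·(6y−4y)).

1 1 9657/10000
2 2 4633/5000
3 3 2219/2500
4 4 4319/5000
5 5 4259/5000
6 6 4159/5000
7 7 7889/10000
f(4y,6y) = ((4319/5000)/(4159/5000) − 1)/(2) = 80/4159 ≈ 1.9235%

step 1 [1y] swap r/1=343/9657: DF=(1 − 343/9657·(0))/(1+343/9657) = 9657/10000 ≈ 0.965700
step 2 [2y] zero: DF = P = 4633/5000 ≈ 0.926600
step 3 [3y] bond c/1=1/20: DF=(205319/200000 − 1/20·(0.965700+0.926600))/(1+1/20) = 2219/2500 ≈ 0.887600
step 4 [4y] bond c/1=31/400: DF=(4584747/4000000 − 31/400·(0.965700+0.926600+0.887600))/(1+31/400) = 4319/5000 ≈ 0.863800
step 5 [5y] bond c/1=7/400: DF=(744377/800000 − 7/400·(0.965700+0.926600+0.887600+0.863800))/(1+7/400) = 4259/5000 ≈ 0.851800
step 6 [6y] bond c/1=3/50: DF=(575719/500000 − 3/50·(0.965700+0.926600+0.887600+0.863800+0.851800))/(1+3/50) = 4159/5000 ≈ 0.831800
step 7 [7y] bond c/1=13/200: DF=(1186453/1000000 − 13/200·(0.965700+0.926600+0.887600+0.863800+0.851800+0.831800))/(1+13/200) = 7889/10000 ≈ 0.788900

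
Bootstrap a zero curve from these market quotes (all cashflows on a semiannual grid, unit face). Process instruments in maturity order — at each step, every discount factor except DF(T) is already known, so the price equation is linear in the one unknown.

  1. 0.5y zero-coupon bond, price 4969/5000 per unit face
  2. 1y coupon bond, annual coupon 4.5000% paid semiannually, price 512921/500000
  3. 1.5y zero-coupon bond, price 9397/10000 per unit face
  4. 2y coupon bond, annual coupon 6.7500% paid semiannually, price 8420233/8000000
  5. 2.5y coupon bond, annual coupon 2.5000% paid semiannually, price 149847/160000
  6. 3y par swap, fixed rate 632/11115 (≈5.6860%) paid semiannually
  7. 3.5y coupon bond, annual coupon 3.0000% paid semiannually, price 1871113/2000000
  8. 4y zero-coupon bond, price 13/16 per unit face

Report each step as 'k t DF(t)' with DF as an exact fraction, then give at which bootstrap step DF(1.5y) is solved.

step 1 [0.5y] zero: DF = P = 4969/5000 ≈ 0.993800
step 2 [1y] bond c/2=9/400: DF=(512921/500000 − 9/400·(0.993800))/(1+9/400) = 4907/5000 ≈ 0.981400
step 3 [1.5y] zero: DF = P = 9397/10000 ≈ 0.939700
step 4 [2y] bond c/2=27/800: DF=(8420233/8000000 − 27/800·(0.993800+0.981400+0.939700))/(1+27/800) = 923/1000 ≈ 0.923000
step 5 [2.5y] bond c/2=1/80: DF=(149847/160000 − 1/80·(0.993800+0.981400+0.939700+0.923000))/(1+1/80) = 1097/1250 ≈ 0.877600
step 6 [3y] swap r/2=316/11115: DF=(1 − 316/11115·(0.993800+0.981400+0.939700+0.923000+0.877600))/(1+316/11115) = 421/500 ≈ 0.842000
step 7 [3.5y] bond c/2=3/200: DF=(1871113/2000000 − 3/200·(0.993800+0.981400+0.939700+0.923000+0.877600+0.842000))/(1+3/200) = 2099/2500 ≈ 0.839600
step 8 [4y] zero: DF = P = 13/16 ≈ 0.812500

1 1/2 4969/5000
2 1 4907/5000
3 3/2 9397/10000
4 2 923/1000
5 5/2 1097/1250
6 3 421/500
7 7/2 2099/2500
8 4 13/16
DF(1.5y) is solved at step 3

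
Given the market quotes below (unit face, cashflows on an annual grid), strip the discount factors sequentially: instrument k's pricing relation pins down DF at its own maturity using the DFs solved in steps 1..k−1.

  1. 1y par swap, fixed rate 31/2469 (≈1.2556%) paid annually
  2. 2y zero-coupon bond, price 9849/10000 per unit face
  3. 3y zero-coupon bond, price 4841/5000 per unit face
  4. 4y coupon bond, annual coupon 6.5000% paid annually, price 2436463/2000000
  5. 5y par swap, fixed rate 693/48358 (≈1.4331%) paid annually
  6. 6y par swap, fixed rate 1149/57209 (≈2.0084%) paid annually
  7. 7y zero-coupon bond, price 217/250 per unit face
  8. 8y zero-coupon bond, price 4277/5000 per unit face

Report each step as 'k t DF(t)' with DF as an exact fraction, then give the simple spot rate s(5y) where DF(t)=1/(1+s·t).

1 1 2469/2500
2 2 9849/10000
3 3 4841/5000
4 4 2411/2500
5 5 9307/10000
6 6 8851/10000
7 7 217/250
8 8 4277/5000
s(5y) = (1/(9307/10000) − 1)/(5) = 693/46535 ≈ 1.4892%

step 1 [1y] swap r/1=31/2469: DF=(1 − 31/2469·(0))/(1+31/2469) = 2469/2500 ≈ 0.987600
step 2 [2y] zero: DF = P = 9849/10000 ≈ 0.984900
step 3 [3y] zero: DF = P = 4841/5000 ≈ 0.968200
step 4 [4y] bond c/1=13/200: DF=(2436463/2000000 − 13/200·(0.987600+0.984900+0.968200))/(1+13/200) = 2411/2500 ≈ 0.964400
step 5 [5y] swap r/1=693/48358: DF=(1 − 693/48358·(0.987600+0.984900+0.968200+0.964400))/(1+693/48358) = 9307/10000 ≈ 0.930700
step 6 [6y] swap r/1=1149/57209: DF=(1 − 1149/57209·(0.987600+0.984900+0.968200+0.964400+0.930700))/(1+1149/57209) = 8851/10000 ≈ 0.885100
step 7 [7y] zero: DF = P = 217/250 ≈ 0.868000
step 8 [8y] zero: DF = P = 4277/5000 ≈ 0.855400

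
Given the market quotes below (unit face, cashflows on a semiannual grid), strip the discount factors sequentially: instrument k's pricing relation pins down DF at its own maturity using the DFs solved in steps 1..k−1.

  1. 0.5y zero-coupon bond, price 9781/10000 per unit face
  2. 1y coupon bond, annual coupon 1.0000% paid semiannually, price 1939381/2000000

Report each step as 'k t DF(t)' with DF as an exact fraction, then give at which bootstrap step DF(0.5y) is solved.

step 1 [0.5y] zero: DF = P = 9781/10000 ≈ 0.978100
step 2 [1y] bond c/2=1/200: DF=(1939381/2000000 − 1/200·(0.978100))/(1+1/200) = 24/25 ≈ 0.960000

1 1/2 9781/10000
2 1 24/25
DF(0.5y) is solved at step 1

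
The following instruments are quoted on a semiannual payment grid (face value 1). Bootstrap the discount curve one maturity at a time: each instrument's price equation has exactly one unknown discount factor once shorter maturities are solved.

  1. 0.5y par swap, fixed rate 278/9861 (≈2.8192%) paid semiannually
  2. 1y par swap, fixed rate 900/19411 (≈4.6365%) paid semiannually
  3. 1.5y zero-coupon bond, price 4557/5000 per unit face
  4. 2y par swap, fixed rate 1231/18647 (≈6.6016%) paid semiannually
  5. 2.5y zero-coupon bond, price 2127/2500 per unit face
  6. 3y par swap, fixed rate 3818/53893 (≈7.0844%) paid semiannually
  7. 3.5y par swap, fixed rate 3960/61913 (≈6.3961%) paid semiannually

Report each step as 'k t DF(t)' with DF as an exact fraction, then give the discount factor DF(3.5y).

step 1 [0.5y] swap r/2=139/9861: DF=(1 − 139/9861·(0))/(1+139/9861) = 9861/10000 ≈ 0.986100
step 2 [1y] swap r/2=450/19411: DF=(1 − 450/19411·(0.986100))/(1+450/19411) = 191/200 ≈ 0.955000
step 3 [1.5y] zero: DF = P = 4557/5000 ≈ 0.911400
step 4 [2y] swap r/2=1231/37294: DF=(1 − 1231/37294·(0.986100+0.955000+0.911400))/(1+1231/37294) = 8769/10000 ≈ 0.876900
step 5 [2.5y] zero: DF = P = 2127/2500 ≈ 0.850800
step 6 [3y] swap r/2=1909/53893: DF=(1 − 1909/53893·(0.986100+0.955000+0.911400+0.876900+0.850800))/(1+1909/53893) = 8091/10000 ≈ 0.809100
step 7 [3.5y] swap r/2=1980/61913: DF=(1 − 1980/61913·(0.986100+0.955000+0.911400+0.876900+0.850800+0.809100))/(1+1980/61913) = 401/500 ≈ 0.802000

1 1/2 9861/10000
2 1 191/200
3 3/2 4557/5000
4 2 8769/10000
5 5/2 2127/2500
6 3 8091/10000
7 7/2 401/500
DF(3.5y) = 401/500 ≈ 0.802000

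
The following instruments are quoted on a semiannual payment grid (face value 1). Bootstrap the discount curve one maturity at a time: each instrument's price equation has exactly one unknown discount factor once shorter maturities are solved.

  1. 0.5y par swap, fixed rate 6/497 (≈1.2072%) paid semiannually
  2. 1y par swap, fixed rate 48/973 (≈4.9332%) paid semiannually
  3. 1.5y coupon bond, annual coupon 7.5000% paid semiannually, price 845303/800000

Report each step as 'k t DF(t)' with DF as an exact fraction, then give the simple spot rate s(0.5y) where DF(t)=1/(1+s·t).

step 1 [0.5y] swap r/2=3/497: DF=(1 − 3/497·(0))/(1+3/497) = 497/500 ≈ 0.994000
step 2 [1y] swap r/2=24/973: DF=(1 − 24/973·(0.994000))/(1+24/973) = 119/125 ≈ 0.952000
step 3 [1.5y] bond c/2=3/80: DF=(845303/800000 − 3/80·(0.994000+0.952000))/(1+3/80) = 9481/10000 ≈ 0.948100

1 1/2 497/500
2 1 119/125
3 3/2 9481/10000
s(0.5y) = (1/(497/500) − 1)/(1/2) = 6/497 ≈ 1.2072%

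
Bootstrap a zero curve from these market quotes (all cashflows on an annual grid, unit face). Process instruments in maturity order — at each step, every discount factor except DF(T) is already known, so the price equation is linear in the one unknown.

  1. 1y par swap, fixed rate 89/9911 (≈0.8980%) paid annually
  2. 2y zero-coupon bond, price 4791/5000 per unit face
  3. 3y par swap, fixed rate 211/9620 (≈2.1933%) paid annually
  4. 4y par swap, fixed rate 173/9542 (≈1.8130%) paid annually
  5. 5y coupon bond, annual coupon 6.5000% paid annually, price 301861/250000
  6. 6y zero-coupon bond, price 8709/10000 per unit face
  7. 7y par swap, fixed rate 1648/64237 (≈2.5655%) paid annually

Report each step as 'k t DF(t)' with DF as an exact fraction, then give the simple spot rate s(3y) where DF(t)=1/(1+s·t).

step 1 [1y] swap r/1=89/9911: DF=(1 − 89/9911·(0))/(1+89/9911) = 9911/10000 ≈ 0.991100
step 2 [2y] zero: DF = P = 4791/5000 ≈ 0.958200
step 3 [3y] swap r/1=211/9620: DF=(1 − 211/9620·(0.991100+0.958200))/(1+211/9620) = 9367/10000 ≈ 0.936700
step 4 [4y] swap r/1=173/9542: DF=(1 − 173/9542·(0.991100+0.958200+0.936700))/(1+173/9542) = 2327/2500 ≈ 0.930800
step 5 [5y] bond c/1=13/200: DF=(301861/250000 − 13/200·(0.991100+0.958200+0.936700+0.930800))/(1+13/200) = 563/625 ≈ 0.900800
step 6 [6y] zero: DF = P = 8709/10000 ≈ 0.870900
step 7 [7y] swap r/1=1648/64237: DF=(1 − 1648/64237·(0.991100+0.958200+0.936700+0.930800+0.900800+0.870900))/(1+1648/64237) = 522/625 ≈ 0.835200

1 1 9911/10000
2 2 4791/5000
3 3 9367/10000
4 4 2327/2500
5 5 563/625
6 6 8709/10000
7 7 522/625
s(3y) = (1/(9367/10000) − 1)/(3) = 211/9367 ≈ 2.2526%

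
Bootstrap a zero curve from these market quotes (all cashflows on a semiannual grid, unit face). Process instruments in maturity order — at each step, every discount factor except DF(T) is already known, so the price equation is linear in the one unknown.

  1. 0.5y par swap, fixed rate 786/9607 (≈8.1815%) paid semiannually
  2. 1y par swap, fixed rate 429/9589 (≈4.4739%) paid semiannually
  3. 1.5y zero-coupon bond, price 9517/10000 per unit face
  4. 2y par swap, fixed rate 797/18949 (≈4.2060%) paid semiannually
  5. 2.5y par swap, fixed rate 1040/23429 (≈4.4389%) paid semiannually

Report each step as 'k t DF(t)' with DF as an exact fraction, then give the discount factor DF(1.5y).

1 1/2 9607/10000
2 1 9571/10000
3 3/2 9517/10000
4 2 9203/10000
5 5/2 112/125
DF(1.5y) = 9517/10000 ≈ 0.951700

step 1 [0.5y] swap r/2=393/9607: DF=(1 − 393/9607·(0))/(1+393/9607) = 9607/10000 ≈ 0.960700
step 2 [1y] swap r/2=429/19178: DF=(1 − 429/19178·(0.960700))/(1+429/19178) = 9571/10000 ≈ 0.957100
step 3 [1.5y] zero: DF = P = 9517/10000 ≈ 0.951700
step 4 [2y] swap r/2=797/37898: DF=(1 − 797/37898·(0.960700+0.957100+0.951700))/(1+797/37898) = 9203/10000 ≈ 0.920300
step 5 [2.5y] swap r/2=520/23429: DF=(1 − 520/23429·(0.960700+0.957100+0.951700+0.920300))/(1+520/23429) = 112/125 ≈ 0.896000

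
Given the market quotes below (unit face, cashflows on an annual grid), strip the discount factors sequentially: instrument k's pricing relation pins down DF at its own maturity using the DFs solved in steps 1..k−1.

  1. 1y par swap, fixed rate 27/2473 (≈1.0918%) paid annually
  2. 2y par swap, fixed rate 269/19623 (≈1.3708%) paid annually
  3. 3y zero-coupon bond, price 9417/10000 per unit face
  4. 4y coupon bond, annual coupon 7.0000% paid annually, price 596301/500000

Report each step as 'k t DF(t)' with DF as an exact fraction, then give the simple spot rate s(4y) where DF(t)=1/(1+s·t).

1 1 2473/2500
2 2 9731/10000
3 3 9417/10000
4 4 4623/5000
s(4y) = (1/(4623/5000) − 1)/(4) = 377/18492 ≈ 2.0387%

step 1 [1y] swap r/1=27/2473: DF=(1 − 27/2473·(0))/(1+27/2473) = 2473/2500 ≈ 0.989200
step 2 [2y] swap r/1=269/19623: DF=(1 − 269/19623·(0.989200))/(1+269/19623) = 9731/10000 ≈ 0.973100
step 3 [3y] zero: DF = P = 9417/10000 ≈ 0.941700
step 4 [4y] bond c/1=7/100: DF=(596301/500000 − 7/100·(0.989200+0.973100+0.941700))/(1+7/100) = 4623/5000 ≈ 0.924600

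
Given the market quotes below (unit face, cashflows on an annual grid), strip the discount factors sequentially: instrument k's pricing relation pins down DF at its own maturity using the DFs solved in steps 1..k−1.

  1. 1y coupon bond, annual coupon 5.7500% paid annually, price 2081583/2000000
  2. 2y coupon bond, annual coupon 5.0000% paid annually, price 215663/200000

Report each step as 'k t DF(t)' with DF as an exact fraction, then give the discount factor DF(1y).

step 1 [1y] bond c/1=23/400: DF=(2081583/2000000 − 23/400·(0))/(1+23/400) = 4921/5000 ≈ 0.984200
step 2 [2y] bond c/1=1/20: DF=(215663/200000 − 1/20·(0.984200))/(1+1/20) = 9801/10000 ≈ 0.980100

1 1 4921/5000
2 2 9801/10000
DF(1y) = 4921/5000 ≈ 0.984200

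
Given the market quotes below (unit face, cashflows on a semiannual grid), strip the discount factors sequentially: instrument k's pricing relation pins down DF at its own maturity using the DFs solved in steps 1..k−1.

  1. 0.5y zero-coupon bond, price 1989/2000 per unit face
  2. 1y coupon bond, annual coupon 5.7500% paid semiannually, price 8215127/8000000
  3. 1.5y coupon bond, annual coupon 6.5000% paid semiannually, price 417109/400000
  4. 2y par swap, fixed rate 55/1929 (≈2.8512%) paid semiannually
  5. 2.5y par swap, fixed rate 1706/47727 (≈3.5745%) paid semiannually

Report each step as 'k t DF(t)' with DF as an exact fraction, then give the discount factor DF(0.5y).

1 1/2 1989/2000
2 1 1213/1250
3 3/2 9481/10000
4 2 189/200
5 5/2 9147/10000
DF(0.5y) = 1989/2000 ≈ 0.994500

step 1 [0.5y] zero: DF = P = 1989/2000 ≈ 0.994500
step 2 [1y] bond c/2=23/800: DF=(8215127/8000000 − 23/800·(0.994500))/(1+23/800) = 1213/1250 ≈ 0.970400
step 3 [1.5y] bond c/2=13/400: DF=(417109/400000 − 13/400·(0.994500+0.970400))/(1+13/400) = 9481/10000 ≈ 0.948100
step 4 [2y] swap r/2=55/3858: DF=(1 − 55/3858·(0.994500+0.970400+0.948100))/(1+55/3858) = 189/200 ≈ 0.945000
step 5 [2.5y] swap r/2=853/47727: DF=(1 − 853/47727·(0.994500+0.970400+0.948100+0.945000))/(1+853/47727) = 9147/10000 ≈ 0.914700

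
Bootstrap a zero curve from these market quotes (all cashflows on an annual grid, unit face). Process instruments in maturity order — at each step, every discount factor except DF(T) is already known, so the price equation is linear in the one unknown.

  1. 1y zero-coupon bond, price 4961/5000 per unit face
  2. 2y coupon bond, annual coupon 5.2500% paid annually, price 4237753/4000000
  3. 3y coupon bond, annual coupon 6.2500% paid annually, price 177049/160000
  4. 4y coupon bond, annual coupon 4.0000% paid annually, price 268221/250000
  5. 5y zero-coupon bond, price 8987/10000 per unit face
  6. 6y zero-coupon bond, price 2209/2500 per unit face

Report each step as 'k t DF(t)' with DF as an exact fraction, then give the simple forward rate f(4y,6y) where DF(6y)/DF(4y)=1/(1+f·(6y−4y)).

1 1 4961/5000
2 2 9571/10000
3 3 2317/2500
4 4 921/1000
5 5 8987/10000
6 6 2209/2500
f(4y,6y) = ((921/1000)/(2209/2500) − 1)/(2) = 187/8836 ≈ 2.1163%

step 1 [1y] zero: DF = P = 4961/5000 ≈ 0.992200
step 2 [2y] bond c/1=21/400: DF=(4237753/4000000 − 21/400·(0.992200))/(1+21/400) = 9571/10000 ≈ 0.957100
step 3 [3y] bond c/1=1/16: DF=(177049/160000 − 1/16·(0.992200+0.957100))/(1+1/16) = 2317/2500 ≈ 0.926800
step 4 [4y] bond c/1=1/25: DF=(268221/250000 − 1/25·(0.992200+0.957100+0.926800))/(1+1/25) = 921/1000 ≈ 0.921000
step 5 [5y] zero: DF = P = 8987/10000 ≈ 0.898700
step 6 [6y] zero: DF = P = 2209/2500 ≈ 0.883600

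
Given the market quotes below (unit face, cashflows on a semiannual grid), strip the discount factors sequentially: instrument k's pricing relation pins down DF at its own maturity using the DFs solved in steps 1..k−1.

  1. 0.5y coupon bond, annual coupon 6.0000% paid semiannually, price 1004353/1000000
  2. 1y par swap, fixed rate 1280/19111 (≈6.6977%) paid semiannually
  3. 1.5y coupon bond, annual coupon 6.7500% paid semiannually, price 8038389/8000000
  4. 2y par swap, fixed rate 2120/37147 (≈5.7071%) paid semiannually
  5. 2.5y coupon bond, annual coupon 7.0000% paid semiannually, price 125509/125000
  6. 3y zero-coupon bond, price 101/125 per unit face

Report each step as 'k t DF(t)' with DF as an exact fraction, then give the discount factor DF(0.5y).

1 1/2 9751/10000
2 1 117/125
3 3/2 1137/1250
4 2 447/500
5 5/2 1689/2000
6 3 101/125
DF(0.5y) = 9751/10000 ≈ 0.975100

step 1 [0.5y] bond c/2=3/100: DF=(1004353/1000000 − 3/100·(0))/(1+3/100) = 9751/10000 ≈ 0.975100
step 2 [1y] swap r/2=640/19111: DF=(1 − 640/19111·(0.975100))/(1+640/19111) = 117/125 ≈ 0.936000
step 3 [1.5y] bond c/2=27/800: DF=(8038389/8000000 − 27/800·(0.975100+0.936000))/(1+27/800) = 1137/1250 ≈ 0.909600
step 4 [2y] swap r/2=1060/37147: DF=(1 − 1060/37147·(0.975100+0.936000+0.909600))/(1+1060/37147) = 447/500 ≈ 0.894000
step 5 [2.5y] bond c/2=7/200: DF=(125509/125000 − 7/200·(0.975100+0.936000+0.909600+0.894000))/(1+7/200) = 1689/2000 ≈ 0.844500
step 6 [3y] zero: DF = P = 101/125 ≈ 0.808000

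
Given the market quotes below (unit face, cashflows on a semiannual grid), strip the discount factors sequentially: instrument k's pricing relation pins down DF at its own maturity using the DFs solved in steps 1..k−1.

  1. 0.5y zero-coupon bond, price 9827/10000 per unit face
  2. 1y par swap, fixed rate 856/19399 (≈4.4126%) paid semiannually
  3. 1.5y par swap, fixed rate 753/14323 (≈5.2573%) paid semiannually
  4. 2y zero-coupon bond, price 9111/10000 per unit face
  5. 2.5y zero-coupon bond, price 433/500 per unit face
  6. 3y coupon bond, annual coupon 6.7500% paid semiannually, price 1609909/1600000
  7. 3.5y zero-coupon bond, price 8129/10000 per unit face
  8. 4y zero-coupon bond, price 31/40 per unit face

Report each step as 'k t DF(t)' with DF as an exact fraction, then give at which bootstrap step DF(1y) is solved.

step 1 [0.5y] zero: DF = P = 9827/10000 ≈ 0.982700
step 2 [1y] swap r/2=428/19399: DF=(1 − 428/19399·(0.982700))/(1+428/19399) = 2393/2500 ≈ 0.957200
step 3 [1.5y] swap r/2=753/28646: DF=(1 − 753/28646·(0.982700+0.957200))/(1+753/28646) = 9247/10000 ≈ 0.924700
step 4 [2y] zero: DF = P = 9111/10000 ≈ 0.911100
step 5 [2.5y] zero: DF = P = 433/500 ≈ 0.866000
step 6 [3y] bond c/2=27/800: DF=(1609909/1600000 − 27/800·(0.982700+0.957200+0.924700+0.911100+0.866000))/(1+27/800) = 4109/5000 ≈ 0.821800
step 7 [3.5y] zero: DF = P = 8129/10000 ≈ 0.812900
step 8 [4y] zero: DF = P = 31/40 ≈ 0.775000

1 1/2 9827/10000
2 1 2393/2500
3 3/2 9247/10000
4 2 9111/10000
5 5/2 433/500
6 3 4109/5000
7 7/2 8129/10000
8 4 31/40
DF(1y) is solved at step 2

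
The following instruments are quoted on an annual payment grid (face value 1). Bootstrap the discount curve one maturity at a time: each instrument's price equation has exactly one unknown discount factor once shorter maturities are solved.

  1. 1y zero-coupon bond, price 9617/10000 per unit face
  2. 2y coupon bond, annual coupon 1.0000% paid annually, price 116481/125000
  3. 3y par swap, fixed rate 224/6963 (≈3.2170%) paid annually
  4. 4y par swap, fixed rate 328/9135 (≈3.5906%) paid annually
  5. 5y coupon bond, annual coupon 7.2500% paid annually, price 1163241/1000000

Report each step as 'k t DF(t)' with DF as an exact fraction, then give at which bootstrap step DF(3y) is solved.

1 1 9617/10000
2 2 9131/10000
3 3 569/625
4 4 543/625
5 5 1047/1250
DF(3y) is solved at step 3

step 1 [1y] zero: DF = P = 9617/10000 ≈ 0.961700
step 2 [2y] bond c/1=1/100: DF=(116481/125000 − 1/100·(0.961700))/(1+1/100) = 9131/10000 ≈ 0.913100
step 3 [3y] swap r/1=224/6963: DF=(1 − 224/6963·(0.961700+0.913100))/(1+224/6963) = 569/625 ≈ 0.910400
step 4 [4y] swap r/1=328/9135: DF=(1 − 328/9135·(0.961700+0.913100+0.910400))/(1+328/9135) = 543/625 ≈ 0.868800
step 5 [5y] bond c/1=29/400: DF=(1163241/1000000 − 29/400·(0.961700+0.913100+0.910400+0.868800))/(1+29/400) = 1047/1250 ≈ 0.837600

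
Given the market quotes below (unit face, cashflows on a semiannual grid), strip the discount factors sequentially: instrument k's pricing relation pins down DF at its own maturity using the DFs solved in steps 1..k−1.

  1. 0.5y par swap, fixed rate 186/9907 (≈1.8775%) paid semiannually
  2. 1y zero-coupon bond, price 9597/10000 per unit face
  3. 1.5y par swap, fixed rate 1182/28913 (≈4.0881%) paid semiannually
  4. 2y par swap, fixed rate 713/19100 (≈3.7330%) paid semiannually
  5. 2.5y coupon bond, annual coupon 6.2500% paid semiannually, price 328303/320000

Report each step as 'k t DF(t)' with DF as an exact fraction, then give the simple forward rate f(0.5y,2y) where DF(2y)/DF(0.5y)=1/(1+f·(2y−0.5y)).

step 1 [0.5y] swap r/2=93/9907: DF=(1 − 93/9907·(0))/(1+93/9907) = 9907/10000 ≈ 0.990700
step 2 [1y] zero: DF = P = 9597/10000 ≈ 0.959700
step 3 [1.5y] swap r/2=591/28913: DF=(1 − 591/28913·(0.990700+0.959700))/(1+591/28913) = 9409/10000 ≈ 0.940900
step 4 [2y] swap r/2=713/38200: DF=(1 − 713/38200·(0.990700+0.959700+0.940900))/(1+713/38200) = 9287/10000 ≈ 0.928700
step 5 [2.5y] bond c/2=1/32: DF=(328303/320000 − 1/32·(0.990700+0.959700+0.940900+0.928700))/(1+1/32) = 8791/10000 ≈ 0.879100

1 1/2 9907/10000
2 1 9597/10000
3 3/2 9409/10000
4 2 9287/10000
5 5/2 8791/10000
f(0.5y,2y) = ((9907/10000)/(9287/10000) − 1)/(3/2) = 1240/27861 ≈ 4.4507%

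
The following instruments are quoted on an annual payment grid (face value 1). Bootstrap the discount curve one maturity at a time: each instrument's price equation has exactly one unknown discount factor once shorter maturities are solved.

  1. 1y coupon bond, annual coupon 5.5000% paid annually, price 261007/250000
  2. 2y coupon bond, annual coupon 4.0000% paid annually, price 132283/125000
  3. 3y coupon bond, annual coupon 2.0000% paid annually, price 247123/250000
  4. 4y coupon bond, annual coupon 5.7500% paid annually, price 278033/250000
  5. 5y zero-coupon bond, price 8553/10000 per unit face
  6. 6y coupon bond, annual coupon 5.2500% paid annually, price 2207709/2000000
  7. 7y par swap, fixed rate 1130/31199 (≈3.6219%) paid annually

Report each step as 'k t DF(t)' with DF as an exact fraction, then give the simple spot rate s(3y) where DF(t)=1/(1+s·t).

step 1 [1y] bond c/1=11/200: DF=(261007/250000 − 11/200·(0))/(1+11/200) = 1237/1250 ≈ 0.989600
step 2 [2y] bond c/1=1/25: DF=(132283/125000 − 1/25·(0.989600))/(1+1/25) = 1959/2000 ≈ 0.979500
step 3 [3y] bond c/1=1/50: DF=(247123/250000 − 1/50·(0.989600+0.979500))/(1+1/50) = 1861/2000 ≈ 0.930500
step 4 [4y] bond c/1=23/400: DF=(278033/250000 − 23/400·(0.989600+0.979500+0.930500))/(1+23/400) = 447/500 ≈ 0.894000
step 5 [5y] zero: DF = P = 8553/10000 ≈ 0.855300
step 6 [6y] bond c/1=21/400: DF=(2207709/2000000 − 21/400·(0.989600+0.979500+0.930500+0.894000+0.855300))/(1+21/400) = 8169/10000 ≈ 0.816900
step 7 [7y] swap r/1=1130/31199: DF=(1 − 1130/31199·(0.989600+0.979500+0.930500+0.894000+0.855300+0.816900))/(1+1130/31199) = 387/500 ≈ 0.774000

1 1 1237/1250
2 2 1959/2000
3 3 1861/2000
4 4 447/500
5 5 8553/10000
6 6 8169/10000
7 7 387/500
s(3y) = (1/(1861/2000) − 1)/(3) = 139/5583 ≈ 2.4897%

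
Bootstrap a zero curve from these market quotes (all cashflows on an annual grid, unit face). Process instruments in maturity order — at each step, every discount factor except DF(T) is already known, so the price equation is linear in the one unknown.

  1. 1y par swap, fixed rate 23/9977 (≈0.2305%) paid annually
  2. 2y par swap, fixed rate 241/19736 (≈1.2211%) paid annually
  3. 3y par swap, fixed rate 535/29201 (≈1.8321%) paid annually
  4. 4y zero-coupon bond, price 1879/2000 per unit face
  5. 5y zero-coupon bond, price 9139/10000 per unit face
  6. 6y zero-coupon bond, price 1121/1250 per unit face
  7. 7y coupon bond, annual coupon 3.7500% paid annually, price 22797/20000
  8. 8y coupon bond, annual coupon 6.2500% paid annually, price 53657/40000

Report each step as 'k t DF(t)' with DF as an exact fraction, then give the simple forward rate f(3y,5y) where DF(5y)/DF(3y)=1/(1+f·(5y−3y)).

step 1 [1y] swap r/1=23/9977: DF=(1 − 23/9977·(0))/(1+23/9977) = 9977/10000 ≈ 0.997700
step 2 [2y] swap r/1=241/19736: DF=(1 − 241/19736·(0.997700))/(1+241/19736) = 9759/10000 ≈ 0.975900
step 3 [3y] swap r/1=535/29201: DF=(1 − 535/29201·(0.997700+0.975900))/(1+535/29201) = 1893/2000 ≈ 0.946500
step 4 [4y] zero: DF = P = 1879/2000 ≈ 0.939500
step 5 [5y] zero: DF = P = 9139/10000 ≈ 0.913900
step 6 [6y] zero: DF = P = 1121/1250 ≈ 0.896800
step 7 [7y] bond c/1=3/80: DF=(22797/20000 − 3/80·(0.997700+0.975900+0.946500+0.939500+0.913900+0.896800))/(1+3/80) = 8937/10000 ≈ 0.893700
step 8 [8y] bond c/1=1/16: DF=(53657/40000 − 1/16·(0.997700+0.975900+0.946500+0.939500+0.913900+0.896800+0.893700))/(1+1/16) = 2191/2500 ≈ 0.876400

1 1 9977/10000
2 2 9759/10000
3 3 1893/2000
4 4 1879/2000
5 5 9139/10000
6 6 1121/1250
7 7 8937/10000
8 8 2191/2500
f(3y,5y) = ((1893/2000)/(9139/10000) − 1)/(2) = 163/9139 ≈ 1.7836%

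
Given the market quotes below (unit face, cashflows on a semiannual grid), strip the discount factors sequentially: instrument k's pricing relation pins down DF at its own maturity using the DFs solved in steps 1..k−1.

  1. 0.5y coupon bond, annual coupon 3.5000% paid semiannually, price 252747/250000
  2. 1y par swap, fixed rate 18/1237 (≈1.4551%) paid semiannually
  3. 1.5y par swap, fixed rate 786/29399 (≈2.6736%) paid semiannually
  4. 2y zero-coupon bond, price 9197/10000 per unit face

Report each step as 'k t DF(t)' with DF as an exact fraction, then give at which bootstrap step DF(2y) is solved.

1 1/2 621/625
2 1 616/625
3 3/2 9607/10000
4 2 9197/10000
DF(2y) is solved at step 4

step 1 [0.5y] bond c/2=7/400: DF=(252747/250000 − 7/400·(0))/(1+7/400) = 621/625 ≈ 0.993600
step 2 [1y] swap r/2=9/1237: DF=(1 − 9/1237·(0.993600))/(1+9/1237) = 616/625 ≈ 0.985600
step 3 [1.5y] swap r/2=393/29399: DF=(1 − 393/29399·(0.993600+0.985600))/(1+393/29399) = 9607/10000 ≈ 0.960700
step 4 [2y] zero: DF = P = 9197/10000 ≈ 0.919700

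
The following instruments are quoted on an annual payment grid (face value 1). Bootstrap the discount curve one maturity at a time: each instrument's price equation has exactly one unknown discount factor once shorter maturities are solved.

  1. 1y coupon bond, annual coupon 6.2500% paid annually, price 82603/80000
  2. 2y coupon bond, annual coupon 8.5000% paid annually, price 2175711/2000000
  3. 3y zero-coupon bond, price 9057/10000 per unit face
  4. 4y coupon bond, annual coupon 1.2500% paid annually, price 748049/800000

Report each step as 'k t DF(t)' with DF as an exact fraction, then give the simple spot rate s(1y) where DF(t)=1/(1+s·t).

step 1 [1y] bond c/1=1/16: DF=(82603/80000 − 1/16·(0))/(1+1/16) = 4859/5000 ≈ 0.971800
step 2 [2y] bond c/1=17/200: DF=(2175711/2000000 − 17/200·(0.971800))/(1+17/200) = 1853/2000 ≈ 0.926500
step 3 [3y] zero: DF = P = 9057/10000 ≈ 0.905700
step 4 [4y] bond c/1=1/80: DF=(748049/800000 − 1/80·(0.971800+0.926500+0.905700))/(1+1/80) = 8889/10000 ≈ 0.888900

1 1 4859/5000
2 2 1853/2000
3 3 9057/10000
4 4 8889/10000
s(1y) = (1/(4859/5000) − 1)/(1) = 141/4859 ≈ 2.9018%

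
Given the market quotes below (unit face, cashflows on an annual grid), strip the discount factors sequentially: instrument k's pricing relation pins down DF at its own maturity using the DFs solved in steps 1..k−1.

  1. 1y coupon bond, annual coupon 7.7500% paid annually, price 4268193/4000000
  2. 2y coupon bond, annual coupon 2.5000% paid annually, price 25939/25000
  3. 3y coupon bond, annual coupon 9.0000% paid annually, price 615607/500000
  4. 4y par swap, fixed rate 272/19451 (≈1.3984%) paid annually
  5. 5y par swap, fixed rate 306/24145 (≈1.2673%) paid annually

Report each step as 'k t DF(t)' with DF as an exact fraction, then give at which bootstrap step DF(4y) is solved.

step 1 [1y] bond c/1=31/400: DF=(4268193/4000000 − 31/400·(0))/(1+31/400) = 9903/10000 ≈ 0.990300
step 2 [2y] bond c/1=1/40: DF=(25939/25000 − 1/40·(0.990300))/(1+1/40) = 9881/10000 ≈ 0.988100
step 3 [3y] bond c/1=9/100: DF=(615607/500000 − 9/100·(0.990300+0.988100))/(1+9/100) = 4831/5000 ≈ 0.966200
step 4 [4y] swap r/1=272/19451: DF=(1 − 272/19451·(0.990300+0.988100+0.966200))/(1+272/19451) = 591/625 ≈ 0.945600
step 5 [5y] swap r/1=306/24145: DF=(1 − 306/24145·(0.990300+0.988100+0.966200+0.945600))/(1+306/24145) = 2347/2500 ≈ 0.938800

1 1 9903/10000
2 2 9881/10000
3 3 4831/5000
4 4 591/625
5 5 2347/2500
DF(4y) is solved at step 4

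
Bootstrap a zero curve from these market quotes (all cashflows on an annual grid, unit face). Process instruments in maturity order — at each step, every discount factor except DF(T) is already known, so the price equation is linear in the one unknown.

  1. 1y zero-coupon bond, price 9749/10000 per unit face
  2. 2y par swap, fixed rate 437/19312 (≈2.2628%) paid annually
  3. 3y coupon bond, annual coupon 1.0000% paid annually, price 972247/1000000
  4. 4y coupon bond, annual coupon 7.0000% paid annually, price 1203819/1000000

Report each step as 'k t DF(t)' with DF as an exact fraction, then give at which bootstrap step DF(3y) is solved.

step 1 [1y] zero: DF = P = 9749/10000 ≈ 0.974900
step 2 [2y] swap r/1=437/19312: DF=(1 − 437/19312·(0.974900))/(1+437/19312) = 9563/10000 ≈ 0.956300
step 3 [3y] bond c/1=1/100: DF=(972247/1000000 − 1/100·(0.974900+0.956300))/(1+1/100) = 1887/2000 ≈ 0.943500
step 4 [4y] bond c/1=7/100: DF=(1203819/1000000 − 7/100·(0.974900+0.956300+0.943500))/(1+7/100) = 937/1000 ≈ 0.937000

1 1 9749/10000
2 2 9563/10000
3 3 1887/2000
4 4 937/1000
DF(3y) is solved at step 3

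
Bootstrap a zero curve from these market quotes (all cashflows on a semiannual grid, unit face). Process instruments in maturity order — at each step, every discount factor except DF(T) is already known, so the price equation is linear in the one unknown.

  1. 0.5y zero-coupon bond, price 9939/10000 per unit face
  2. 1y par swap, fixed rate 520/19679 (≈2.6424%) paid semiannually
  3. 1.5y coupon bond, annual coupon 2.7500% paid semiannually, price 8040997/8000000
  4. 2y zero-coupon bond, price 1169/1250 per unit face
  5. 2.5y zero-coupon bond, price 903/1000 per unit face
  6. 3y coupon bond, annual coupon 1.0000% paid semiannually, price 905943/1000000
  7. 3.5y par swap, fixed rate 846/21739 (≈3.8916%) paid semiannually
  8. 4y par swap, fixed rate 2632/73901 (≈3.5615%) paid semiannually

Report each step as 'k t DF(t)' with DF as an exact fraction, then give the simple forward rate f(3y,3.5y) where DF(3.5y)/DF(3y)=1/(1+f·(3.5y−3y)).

1 1/2 9939/10000
2 1 487/500
3 3/2 603/625
4 2 1169/1250
5 5/2 903/1000
6 3 8777/10000
7 7/2 8731/10000
8 4 2171/2500
f(3y,3.5y) = ((8777/10000)/(8731/10000) − 1)/(1/2) = 92/8731 ≈ 1.0537%

step 1 [0.5y] zero: DF = P = 9939/10000 ≈ 0.993900
step 2 [1y] swap r/2=260/19679: DF=(1 − 260/19679·(0.993900))/(1+260/19679) = 487/500 ≈ 0.974000
step 3 [1.5y] bond c/2=11/800: DF=(8040997/8000000 − 11/800·(0.993900+0.974000))/(1+11/800) = 603/625 ≈ 0.964800
step 4 [2y] zero: DF = P = 1169/1250 ≈ 0.935200
step 5 [2.5y] zero: DF = P = 903/1000 ≈ 0.903000
step 6 [3y] bond c/2=1/200: DF=(905943/1000000 − 1/200·(0.993900+0.974000+0.964800+0.935200+0.903000))/(1+1/200) = 8777/10000 ≈ 0.877700
step 7 [3.5y] swap r/2=423/21739: DF=(1 − 423/21739·(0.993900+0.974000+0.964800+0.935200+0.903000+0.877700))/(1+423/21739) = 8731/10000 ≈ 0.873100
step 8 [4y] swap r/2=1316/73901: DF=(1 − 1316/73901·(0.993900+0.974000+0.964800+0.935200+0.903000+0.877700+0.873100))/(1+1316/73901) = 2171/2500 ≈ 0.868400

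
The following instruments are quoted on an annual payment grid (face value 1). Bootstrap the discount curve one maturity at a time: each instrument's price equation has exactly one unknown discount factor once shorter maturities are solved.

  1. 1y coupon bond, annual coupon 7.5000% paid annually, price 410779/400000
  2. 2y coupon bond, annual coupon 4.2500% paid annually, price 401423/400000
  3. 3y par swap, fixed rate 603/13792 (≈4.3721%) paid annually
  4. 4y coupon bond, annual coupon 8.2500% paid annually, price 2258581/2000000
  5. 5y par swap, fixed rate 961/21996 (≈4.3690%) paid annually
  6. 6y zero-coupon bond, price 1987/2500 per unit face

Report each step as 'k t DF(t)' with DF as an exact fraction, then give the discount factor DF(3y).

step 1 [1y] bond c/1=3/40: DF=(410779/400000 − 3/40·(0))/(1+3/40) = 9553/10000 ≈ 0.955300
step 2 [2y] bond c/1=17/400: DF=(401423/400000 − 17/400·(0.955300))/(1+17/400) = 9237/10000 ≈ 0.923700
step 3 [3y] swap r/1=603/13792: DF=(1 − 603/13792·(0.955300+0.923700))/(1+603/13792) = 4397/5000 ≈ 0.879400
step 4 [4y] bond c/1=33/400: DF=(2258581/2000000 − 33/400·(0.955300+0.923700+0.879400))/(1+33/400) = 833/1000 ≈ 0.833000
step 5 [5y] swap r/1=961/21996: DF=(1 − 961/21996·(0.955300+0.923700+0.879400+0.833000))/(1+961/21996) = 4039/5000 ≈ 0.807800
step 6 [6y] zero: DF = P = 1987/2500 ≈ 0.794800

1 1 9553/10000
2 2 9237/10000
3 3 4397/5000
4 4 833/1000
5 5 4039/5000
6 6 1987/2500
DF(3y) = 4397/5000 ≈ 0.879400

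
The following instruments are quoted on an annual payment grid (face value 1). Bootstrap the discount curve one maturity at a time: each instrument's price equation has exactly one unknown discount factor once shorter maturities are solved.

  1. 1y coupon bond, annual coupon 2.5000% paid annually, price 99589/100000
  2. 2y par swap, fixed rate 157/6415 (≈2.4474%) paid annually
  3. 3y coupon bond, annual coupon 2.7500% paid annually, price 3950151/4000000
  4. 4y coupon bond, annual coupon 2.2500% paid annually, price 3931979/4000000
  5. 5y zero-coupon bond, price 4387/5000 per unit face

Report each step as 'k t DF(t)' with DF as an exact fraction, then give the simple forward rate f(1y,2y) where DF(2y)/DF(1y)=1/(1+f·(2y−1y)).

1 1 2429/2500
2 2 9529/10000
3 3 1137/1250
4 4 899/1000
5 5 4387/5000
f(1y,2y) = ((2429/2500)/(9529/10000) − 1)/(1) = 187/9529 ≈ 1.9624%

step 1 [1y] bond c/1=1/40: DF=(99589/100000 − 1/40·(0))/(1+1/40) = 2429/2500 ≈ 0.971600
step 2 [2y] swap r/1=157/6415: DF=(1 − 157/6415·(0.971600))/(1+157/6415) = 9529/10000 ≈ 0.952900
step 3 [3y] bond c/1=11/400: DF=(3950151/4000000 − 11/400·(0.971600+0.952900))/(1+11/400) = 1137/1250 ≈ 0.909600
step 4 [4y] bond c/1=9/400: DF=(3931979/4000000 − 9/400·(0.971600+0.952900+0.909600))/(1+9/400) = 899/1000 ≈ 0.899000
step 5 [5y] zero: DF = P = 4387/5000 ≈ 0.877400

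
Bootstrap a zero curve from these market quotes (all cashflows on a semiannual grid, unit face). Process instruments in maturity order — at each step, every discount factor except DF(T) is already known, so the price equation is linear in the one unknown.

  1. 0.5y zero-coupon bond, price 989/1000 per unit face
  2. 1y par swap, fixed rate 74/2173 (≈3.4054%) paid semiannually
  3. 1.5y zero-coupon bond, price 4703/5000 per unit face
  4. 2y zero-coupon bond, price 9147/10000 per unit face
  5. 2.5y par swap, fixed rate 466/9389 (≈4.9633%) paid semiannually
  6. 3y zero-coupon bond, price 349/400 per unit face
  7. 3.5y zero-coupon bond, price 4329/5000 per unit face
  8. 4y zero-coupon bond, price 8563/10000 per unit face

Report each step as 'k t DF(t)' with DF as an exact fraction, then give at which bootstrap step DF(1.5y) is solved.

step 1 [0.5y] zero: DF = P = 989/1000 ≈ 0.989000
step 2 [1y] swap r/2=37/2173: DF=(1 − 37/2173·(0.989000))/(1+37/2173) = 9667/10000 ≈ 0.966700
step 3 [1.5y] zero: DF = P = 4703/5000 ≈ 0.940600
step 4 [2y] zero: DF = P = 9147/10000 ≈ 0.914700
step 5 [2.5y] swap r/2=233/9389: DF=(1 − 233/9389·(0.989000+0.966700+0.940600+0.914700))/(1+233/9389) = 1767/2000 ≈ 0.883500
step 6 [3y] zero: DF = P = 349/400 ≈ 0.872500
step 7 [3.5y] zero: DF = P = 4329/5000 ≈ 0.865800
step 8 [4y] zero: DF = P = 8563/10000 ≈ 0.856300

1 1/2 989/1000
2 1 9667/10000
3 3/2 4703/5000
4 2 9147/10000
5 5/2 1767/2000
6 3 349/400
7 7/2 4329/5000
8 4 8563/10000
DF(1.5y) is solved at step 3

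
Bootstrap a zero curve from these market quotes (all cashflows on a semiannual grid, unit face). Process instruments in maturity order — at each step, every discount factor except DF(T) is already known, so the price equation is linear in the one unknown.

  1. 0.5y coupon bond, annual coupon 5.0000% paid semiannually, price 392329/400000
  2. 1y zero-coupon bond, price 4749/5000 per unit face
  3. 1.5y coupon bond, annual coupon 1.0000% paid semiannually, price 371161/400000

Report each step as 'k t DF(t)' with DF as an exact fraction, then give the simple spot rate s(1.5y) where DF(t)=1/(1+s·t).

step 1 [0.5y] bond c/2=1/40: DF=(392329/400000 − 1/40·(0))/(1+1/40) = 9569/10000 ≈ 0.956900
step 2 [1y] zero: DF = P = 4749/5000 ≈ 0.949800
step 3 [1.5y] bond c/2=1/200: DF=(371161/400000 − 1/200·(0.956900+0.949800))/(1+1/200) = 4569/5000 ≈ 0.913800

1 1/2 9569/10000
2 1 4749/5000
3 3/2 4569/5000
s(1.5y) = (1/(4569/5000) − 1)/(3/2) = 862/13707 ≈ 6.2888%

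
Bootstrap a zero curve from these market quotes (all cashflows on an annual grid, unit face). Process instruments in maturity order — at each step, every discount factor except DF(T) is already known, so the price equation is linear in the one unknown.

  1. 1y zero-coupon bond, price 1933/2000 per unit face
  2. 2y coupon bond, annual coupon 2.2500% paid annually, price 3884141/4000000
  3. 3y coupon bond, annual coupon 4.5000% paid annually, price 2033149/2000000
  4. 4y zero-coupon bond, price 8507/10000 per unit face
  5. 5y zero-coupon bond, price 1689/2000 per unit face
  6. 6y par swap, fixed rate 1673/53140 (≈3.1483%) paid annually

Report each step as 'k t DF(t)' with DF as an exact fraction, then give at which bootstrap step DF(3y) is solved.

step 1 [1y] zero: DF = P = 1933/2000 ≈ 0.966500
step 2 [2y] bond c/1=9/400: DF=(3884141/4000000 − 9/400·(0.966500))/(1+9/400) = 2321/2500 ≈ 0.928400
step 3 [3y] bond c/1=9/200: DF=(2033149/2000000 − 9/200·(0.966500+0.928400))/(1+9/200) = 557/625 ≈ 0.891200
step 4 [4y] zero: DF = P = 8507/10000 ≈ 0.850700
step 5 [5y] zero: DF = P = 1689/2000 ≈ 0.844500
step 6 [6y] swap r/1=1673/53140: DF=(1 − 1673/53140·(0.966500+0.928400+0.891200+0.850700+0.844500))/(1+1673/53140) = 8327/10000 ≈ 0.832700

1 1 1933/2000
2 2 2321/2500
3 3 557/625
4 4 8507/10000
5 5 1689/2000
6 6 8327/10000
DF(3y) is solved at step 3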